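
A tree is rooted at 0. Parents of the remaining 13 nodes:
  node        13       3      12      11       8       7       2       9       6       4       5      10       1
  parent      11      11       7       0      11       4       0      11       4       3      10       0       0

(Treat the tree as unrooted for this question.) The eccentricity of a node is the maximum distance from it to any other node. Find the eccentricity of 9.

5

A farthest node from 9 is 12.
The path 9-11-3-4-7-12 has 5 edges.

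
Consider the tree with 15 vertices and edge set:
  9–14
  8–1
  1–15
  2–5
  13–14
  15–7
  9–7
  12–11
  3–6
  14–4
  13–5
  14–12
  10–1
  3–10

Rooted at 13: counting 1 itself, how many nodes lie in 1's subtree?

Descendants of 1 (including itself): 1, 8, 10, 3, 6. That's 5.

5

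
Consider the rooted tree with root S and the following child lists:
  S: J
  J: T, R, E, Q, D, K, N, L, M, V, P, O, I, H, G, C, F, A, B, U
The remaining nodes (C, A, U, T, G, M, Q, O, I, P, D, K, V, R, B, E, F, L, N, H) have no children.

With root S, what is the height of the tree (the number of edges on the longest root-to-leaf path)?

2

C sits deepest: S–J–C — 2 edges from the root.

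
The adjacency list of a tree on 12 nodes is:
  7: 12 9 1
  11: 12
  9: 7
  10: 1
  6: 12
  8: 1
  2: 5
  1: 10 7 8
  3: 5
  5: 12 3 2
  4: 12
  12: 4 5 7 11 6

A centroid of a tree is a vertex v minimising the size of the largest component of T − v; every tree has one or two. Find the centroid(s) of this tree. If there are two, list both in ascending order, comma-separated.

12

Delete 12: the remaining components have sizes 5, 3, 1, 1, 1. Max 5 ≤ 6, so 12 is a centroid.
Every other node leaves some component of size > 6, so the centroid is unique.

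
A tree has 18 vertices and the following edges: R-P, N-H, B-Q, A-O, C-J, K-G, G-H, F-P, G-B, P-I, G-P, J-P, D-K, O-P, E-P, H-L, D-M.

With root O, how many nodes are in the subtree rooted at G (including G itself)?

Descendants of G (including itself): G, H, K, B, N, L, D, Q, M. That's 9.

9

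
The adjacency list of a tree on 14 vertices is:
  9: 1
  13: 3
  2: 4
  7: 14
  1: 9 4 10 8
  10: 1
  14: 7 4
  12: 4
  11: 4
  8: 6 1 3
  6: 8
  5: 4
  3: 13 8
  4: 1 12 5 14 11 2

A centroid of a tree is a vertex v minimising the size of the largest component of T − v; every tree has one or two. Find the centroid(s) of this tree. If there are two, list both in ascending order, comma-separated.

1, 4

If 1 is removed the pieces have sizes 7, 4, 1, 1, all ≤ ⌊14/2⌋ = 7.
Its neighbour 4 also leaves a largest component of size 7, so both are centroids.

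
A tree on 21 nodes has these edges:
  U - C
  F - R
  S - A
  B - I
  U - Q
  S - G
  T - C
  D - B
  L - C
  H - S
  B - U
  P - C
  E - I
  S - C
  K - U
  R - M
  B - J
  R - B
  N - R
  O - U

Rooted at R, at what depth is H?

5

R–B–U–C–S–H — 5 edges.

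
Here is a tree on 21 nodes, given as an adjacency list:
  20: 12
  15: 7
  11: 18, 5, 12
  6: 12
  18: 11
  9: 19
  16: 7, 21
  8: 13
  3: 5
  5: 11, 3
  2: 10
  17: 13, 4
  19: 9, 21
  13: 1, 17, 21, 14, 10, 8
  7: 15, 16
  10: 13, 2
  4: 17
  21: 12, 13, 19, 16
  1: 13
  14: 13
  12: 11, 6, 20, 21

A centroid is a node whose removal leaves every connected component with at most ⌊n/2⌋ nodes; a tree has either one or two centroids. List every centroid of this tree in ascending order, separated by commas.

Removing 21 splits the tree into components of sizes 8, 7, 3, 2; the largest is 8 ≤ ⌊21/2⌋ = 10.
No neighbour of 21 does as well, so 21 is the unique centroid.

21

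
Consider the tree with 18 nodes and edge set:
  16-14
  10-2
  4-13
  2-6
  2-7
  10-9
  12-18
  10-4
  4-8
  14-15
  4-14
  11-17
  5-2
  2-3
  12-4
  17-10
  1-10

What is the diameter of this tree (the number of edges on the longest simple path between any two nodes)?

5

Starting from 15, a farthest node is 3 at distance 5.
One longest path: 15 - 14 - 4 - 10 - 2 - 3.
So the diameter is 5.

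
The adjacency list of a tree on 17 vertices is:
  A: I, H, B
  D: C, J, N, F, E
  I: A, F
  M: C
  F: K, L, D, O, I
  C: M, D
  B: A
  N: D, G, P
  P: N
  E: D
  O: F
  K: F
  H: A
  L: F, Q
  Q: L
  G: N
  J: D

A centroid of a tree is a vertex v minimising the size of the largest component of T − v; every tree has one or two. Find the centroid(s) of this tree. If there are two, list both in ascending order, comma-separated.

F

If F is removed the pieces have sizes 8, 4, 2, 1, 1, all ≤ ⌊17/2⌋ = 8.
No neighbour of F does as well, so F is the unique centroid.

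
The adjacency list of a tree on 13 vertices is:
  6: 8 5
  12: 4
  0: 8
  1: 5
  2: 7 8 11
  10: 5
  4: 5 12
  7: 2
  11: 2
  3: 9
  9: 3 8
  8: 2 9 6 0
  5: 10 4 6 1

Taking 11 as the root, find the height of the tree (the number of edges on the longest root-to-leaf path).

The longest root-to-leaf path is 11-2-8-6-5-4-12 (6 edges).

6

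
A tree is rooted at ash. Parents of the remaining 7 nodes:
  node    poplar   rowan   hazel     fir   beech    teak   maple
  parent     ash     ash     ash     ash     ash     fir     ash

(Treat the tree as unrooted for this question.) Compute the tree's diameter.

BFS from hazel reaches teak last, at distance 3; BFS from teak confirms no node is farther.
Path: hazel-ash-fir-teak.

3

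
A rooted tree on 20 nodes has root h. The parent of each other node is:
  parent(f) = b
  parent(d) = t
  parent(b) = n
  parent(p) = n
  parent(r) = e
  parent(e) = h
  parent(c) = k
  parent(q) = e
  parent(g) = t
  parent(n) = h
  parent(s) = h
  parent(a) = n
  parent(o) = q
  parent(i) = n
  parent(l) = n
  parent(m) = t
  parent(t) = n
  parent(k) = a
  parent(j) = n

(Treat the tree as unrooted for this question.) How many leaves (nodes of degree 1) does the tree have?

12

Exactly 12 nodes have a single neighbour: c, d, f, g, i, j, l, m, o, p, r, s.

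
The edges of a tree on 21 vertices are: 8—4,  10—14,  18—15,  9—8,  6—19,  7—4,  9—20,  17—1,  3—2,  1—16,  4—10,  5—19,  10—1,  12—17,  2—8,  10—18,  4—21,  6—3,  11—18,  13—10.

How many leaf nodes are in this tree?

Exactly 10 nodes have a single neighbour: 5, 7, 11, 12, 13, 14, 15, 16, 20, 21.

10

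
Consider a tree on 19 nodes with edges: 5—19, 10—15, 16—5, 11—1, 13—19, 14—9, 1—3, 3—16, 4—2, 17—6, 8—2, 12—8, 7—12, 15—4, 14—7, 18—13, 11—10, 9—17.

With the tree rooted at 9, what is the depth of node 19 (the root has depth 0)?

14

9 → 14 → 7 → 12 → 8 → 2 → 4 → 15 → 10 → 11 → 1 → 3 → 16 → 5 → 19 — 14 edges.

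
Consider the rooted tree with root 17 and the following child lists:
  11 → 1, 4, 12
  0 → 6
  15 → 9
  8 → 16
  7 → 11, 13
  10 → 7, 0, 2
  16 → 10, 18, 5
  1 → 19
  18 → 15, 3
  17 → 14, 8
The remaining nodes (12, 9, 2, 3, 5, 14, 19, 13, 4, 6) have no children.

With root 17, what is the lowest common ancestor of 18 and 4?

16

Ancestors of 18 (toward the root): 18, 16, 8, 17.
Ancestors of 4: 4, 11, 7, 10, 16, 8, 17.
The deepest node appearing in both lists is 16.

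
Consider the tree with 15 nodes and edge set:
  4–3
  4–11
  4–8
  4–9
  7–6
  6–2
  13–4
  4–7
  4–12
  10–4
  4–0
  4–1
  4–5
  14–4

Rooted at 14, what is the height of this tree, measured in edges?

4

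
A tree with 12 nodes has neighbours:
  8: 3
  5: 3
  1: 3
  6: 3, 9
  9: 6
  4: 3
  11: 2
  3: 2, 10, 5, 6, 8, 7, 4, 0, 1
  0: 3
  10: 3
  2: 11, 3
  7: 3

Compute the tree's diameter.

BFS from 11 reaches 9 last, at distance 4; BFS from 9 confirms no node is farther.
Path: 11–2–3–6–9.

4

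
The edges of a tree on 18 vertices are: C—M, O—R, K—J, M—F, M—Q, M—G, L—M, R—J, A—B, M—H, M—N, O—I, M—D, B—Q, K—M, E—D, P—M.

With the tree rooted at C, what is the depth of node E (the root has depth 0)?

3

C – M – D – E — 3 edges.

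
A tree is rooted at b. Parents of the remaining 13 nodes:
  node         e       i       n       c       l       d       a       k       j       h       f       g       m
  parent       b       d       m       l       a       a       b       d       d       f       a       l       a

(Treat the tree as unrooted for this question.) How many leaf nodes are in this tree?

8

The leaves are c, e, g, h, i, j, k, n.
That is 8 leaves.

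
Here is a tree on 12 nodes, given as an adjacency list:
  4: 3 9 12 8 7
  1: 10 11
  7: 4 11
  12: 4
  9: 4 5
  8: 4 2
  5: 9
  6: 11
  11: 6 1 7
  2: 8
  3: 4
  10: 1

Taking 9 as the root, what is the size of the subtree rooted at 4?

Descendants of 4 (including itself): 4, 7, 8, 12, 3, 11, 2, 6, 1, 10. That's 10.

10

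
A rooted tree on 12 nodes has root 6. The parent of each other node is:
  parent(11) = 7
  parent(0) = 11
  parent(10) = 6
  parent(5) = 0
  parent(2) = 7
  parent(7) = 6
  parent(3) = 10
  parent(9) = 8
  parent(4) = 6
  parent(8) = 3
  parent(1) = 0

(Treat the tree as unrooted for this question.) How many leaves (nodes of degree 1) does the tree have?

The leaves are 1, 2, 4, 5, 9.
That is 5 leaves.

5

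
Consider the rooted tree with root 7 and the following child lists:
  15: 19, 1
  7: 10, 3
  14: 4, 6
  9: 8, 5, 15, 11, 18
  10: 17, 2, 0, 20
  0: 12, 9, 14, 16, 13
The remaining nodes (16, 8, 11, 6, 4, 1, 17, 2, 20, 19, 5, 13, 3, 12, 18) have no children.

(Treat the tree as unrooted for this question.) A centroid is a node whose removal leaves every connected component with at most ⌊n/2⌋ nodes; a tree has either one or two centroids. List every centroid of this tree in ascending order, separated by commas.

0

If 0 is removed the pieces have sizes 8, 6, 3, 1, 1, 1, all ≤ ⌊21/2⌋ = 10.
Every other node leaves some component of size > 10, so the centroid is unique.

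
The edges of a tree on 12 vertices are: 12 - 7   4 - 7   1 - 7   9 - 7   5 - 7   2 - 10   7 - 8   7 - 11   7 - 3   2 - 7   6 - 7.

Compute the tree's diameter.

A longest path is 10-2-7-1, with 3 edges.

3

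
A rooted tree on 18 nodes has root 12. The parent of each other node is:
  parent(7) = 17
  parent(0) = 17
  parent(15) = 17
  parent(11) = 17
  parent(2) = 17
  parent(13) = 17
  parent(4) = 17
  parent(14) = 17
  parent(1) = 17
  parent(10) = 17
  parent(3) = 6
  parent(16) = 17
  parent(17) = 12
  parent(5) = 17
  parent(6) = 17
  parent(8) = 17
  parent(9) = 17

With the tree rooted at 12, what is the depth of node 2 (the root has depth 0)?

Climbing from 2 to the root: 2 → 17 → 12. That's 2 steps.

2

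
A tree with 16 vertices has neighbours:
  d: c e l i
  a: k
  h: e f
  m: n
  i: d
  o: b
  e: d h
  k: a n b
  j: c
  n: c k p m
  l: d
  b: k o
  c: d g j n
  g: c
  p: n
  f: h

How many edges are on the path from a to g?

4

Walking from a: a - k - n - c - g. Length 4.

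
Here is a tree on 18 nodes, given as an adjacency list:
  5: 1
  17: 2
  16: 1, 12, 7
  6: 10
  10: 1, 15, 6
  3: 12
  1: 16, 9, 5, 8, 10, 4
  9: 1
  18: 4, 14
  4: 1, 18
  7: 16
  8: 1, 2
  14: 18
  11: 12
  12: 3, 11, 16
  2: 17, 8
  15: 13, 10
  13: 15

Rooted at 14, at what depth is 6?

5

14–18–4–1–10–6 — 5 edges.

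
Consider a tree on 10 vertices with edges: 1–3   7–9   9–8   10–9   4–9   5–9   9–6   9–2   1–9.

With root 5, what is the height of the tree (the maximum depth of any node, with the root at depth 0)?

A deepest node is 3, reached by 5 → 9 → 1 → 3.
That path has 3 edges, so the height is 3.

3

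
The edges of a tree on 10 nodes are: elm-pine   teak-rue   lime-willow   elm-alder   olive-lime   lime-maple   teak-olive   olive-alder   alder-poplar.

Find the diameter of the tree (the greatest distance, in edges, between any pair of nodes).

5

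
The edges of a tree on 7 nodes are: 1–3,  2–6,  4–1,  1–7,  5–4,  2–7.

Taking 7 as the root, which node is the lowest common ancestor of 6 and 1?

6's ancestor chain is 6, 2, 7 and 1's is 1, 7; they first meet at 7.

7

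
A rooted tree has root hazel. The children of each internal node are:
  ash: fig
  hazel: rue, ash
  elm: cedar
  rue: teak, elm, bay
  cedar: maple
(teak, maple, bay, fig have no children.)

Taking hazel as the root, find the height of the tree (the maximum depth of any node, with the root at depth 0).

4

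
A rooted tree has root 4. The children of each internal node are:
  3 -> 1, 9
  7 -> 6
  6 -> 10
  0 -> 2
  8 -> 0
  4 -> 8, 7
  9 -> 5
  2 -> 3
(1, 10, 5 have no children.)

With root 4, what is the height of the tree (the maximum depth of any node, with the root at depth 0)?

A deepest node is 5, reached by 4-8-0-2-3-9-5.
That path has 6 edges, so the height is 6.

6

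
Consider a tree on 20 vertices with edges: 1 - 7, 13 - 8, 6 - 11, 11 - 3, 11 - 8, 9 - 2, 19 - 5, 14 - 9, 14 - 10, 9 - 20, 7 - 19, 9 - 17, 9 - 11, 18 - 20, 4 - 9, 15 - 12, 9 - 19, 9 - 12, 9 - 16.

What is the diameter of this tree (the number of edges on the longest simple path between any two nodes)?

BFS from 13 reaches 1 last, at distance 6; BFS from 1 confirms no node is farther.
Path: 13-8-11-9-19-7-1.

6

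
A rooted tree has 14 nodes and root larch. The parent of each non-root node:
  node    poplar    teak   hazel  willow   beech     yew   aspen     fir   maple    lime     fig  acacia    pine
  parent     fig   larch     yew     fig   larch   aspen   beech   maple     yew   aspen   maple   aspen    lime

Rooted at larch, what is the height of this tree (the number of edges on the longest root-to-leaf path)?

6

The longest root-to-leaf path is larch – beech – aspen – yew – maple – fig – poplar (6 edges).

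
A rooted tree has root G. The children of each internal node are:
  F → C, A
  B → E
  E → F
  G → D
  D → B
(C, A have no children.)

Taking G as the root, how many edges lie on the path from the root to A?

Path from G to A: G → D → B → E → F → A, which has 5 edges.

5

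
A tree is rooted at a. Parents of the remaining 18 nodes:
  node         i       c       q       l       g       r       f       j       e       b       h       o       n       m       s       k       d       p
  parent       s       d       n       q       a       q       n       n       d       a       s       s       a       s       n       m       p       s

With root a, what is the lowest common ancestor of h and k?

s

h's ancestor chain is h, s, n, a and k's is k, m, s, n, a; they first meet at s.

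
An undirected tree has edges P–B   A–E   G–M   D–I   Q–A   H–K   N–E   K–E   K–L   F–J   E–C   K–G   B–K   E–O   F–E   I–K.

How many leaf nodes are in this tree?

10

Exactly 10 nodes have a single neighbour: C, D, H, J, L, M, N, O, P, Q.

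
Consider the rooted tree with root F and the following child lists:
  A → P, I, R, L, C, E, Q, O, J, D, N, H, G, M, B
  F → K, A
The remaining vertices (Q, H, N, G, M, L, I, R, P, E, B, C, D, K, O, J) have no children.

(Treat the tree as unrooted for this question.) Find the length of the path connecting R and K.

Walking from R: R – A – F – K. Length 3.

3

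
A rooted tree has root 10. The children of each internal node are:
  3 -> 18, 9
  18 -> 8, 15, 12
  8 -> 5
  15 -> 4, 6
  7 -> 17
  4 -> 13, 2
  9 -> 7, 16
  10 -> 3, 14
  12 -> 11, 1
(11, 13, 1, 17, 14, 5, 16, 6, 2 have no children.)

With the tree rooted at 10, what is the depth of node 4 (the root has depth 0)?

Climbing from 4 to the root: 4–15–18–3–10. That's 4 steps.

4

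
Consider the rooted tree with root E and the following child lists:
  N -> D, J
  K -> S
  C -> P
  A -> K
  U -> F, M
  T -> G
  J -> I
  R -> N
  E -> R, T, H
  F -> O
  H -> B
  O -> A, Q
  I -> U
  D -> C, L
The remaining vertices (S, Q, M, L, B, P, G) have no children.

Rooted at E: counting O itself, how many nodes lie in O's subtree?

5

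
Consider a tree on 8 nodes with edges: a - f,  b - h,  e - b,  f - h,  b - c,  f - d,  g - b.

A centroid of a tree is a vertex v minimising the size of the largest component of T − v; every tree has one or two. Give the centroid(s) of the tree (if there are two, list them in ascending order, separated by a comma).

Delete b: the remaining components have sizes 4, 1, 1, 1. Max 4 ≤ 4, so b is a centroid.
h is adjacent to b and is also a centroid (the largest component after removing it is likewise 4).

b, h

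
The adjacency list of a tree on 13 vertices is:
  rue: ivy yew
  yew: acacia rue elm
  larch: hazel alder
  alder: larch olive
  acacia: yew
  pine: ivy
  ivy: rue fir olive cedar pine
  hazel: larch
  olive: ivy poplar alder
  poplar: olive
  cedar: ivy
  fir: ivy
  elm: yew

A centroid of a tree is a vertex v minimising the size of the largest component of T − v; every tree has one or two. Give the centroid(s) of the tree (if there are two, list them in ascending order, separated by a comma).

ivy

If ivy is removed the pieces have sizes 5, 4, 1, 1, 1, all ≤ ⌊13/2⌋ = 6.
Every other node leaves some component of size > 6, so the centroid is unique.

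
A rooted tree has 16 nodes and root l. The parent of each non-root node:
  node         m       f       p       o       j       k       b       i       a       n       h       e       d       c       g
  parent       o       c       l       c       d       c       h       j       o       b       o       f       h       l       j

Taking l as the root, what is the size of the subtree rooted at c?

14

The subtree rooted at c contains: c, o, f, k, h, a, m, e, d, b, j, n, i, g — 14 nodes.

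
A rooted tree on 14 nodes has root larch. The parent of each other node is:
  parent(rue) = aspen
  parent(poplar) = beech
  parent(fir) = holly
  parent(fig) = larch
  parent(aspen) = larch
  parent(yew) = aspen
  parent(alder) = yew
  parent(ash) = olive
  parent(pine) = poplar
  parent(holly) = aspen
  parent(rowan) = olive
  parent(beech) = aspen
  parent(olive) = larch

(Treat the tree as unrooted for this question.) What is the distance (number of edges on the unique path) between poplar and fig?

Walking from poplar: poplar - beech - aspen - larch - fig. Length 4.

4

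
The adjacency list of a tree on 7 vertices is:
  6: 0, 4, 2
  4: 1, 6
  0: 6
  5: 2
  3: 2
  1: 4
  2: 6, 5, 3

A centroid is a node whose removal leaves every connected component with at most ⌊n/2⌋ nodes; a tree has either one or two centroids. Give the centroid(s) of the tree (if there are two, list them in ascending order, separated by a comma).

If 6 is removed the pieces have sizes 3, 2, 1, all ≤ ⌊7/2⌋ = 3.
No neighbour of 6 does as well, so 6 is the unique centroid.

6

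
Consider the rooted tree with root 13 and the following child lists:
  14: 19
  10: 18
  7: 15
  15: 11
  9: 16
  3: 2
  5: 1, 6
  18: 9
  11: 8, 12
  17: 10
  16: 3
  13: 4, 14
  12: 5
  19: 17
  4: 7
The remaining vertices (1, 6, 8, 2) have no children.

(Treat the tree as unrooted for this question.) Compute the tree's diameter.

16

A longest path is 6–5–12–11–15–7–4–13–14–19–17–10–18–9–16–3–2, with 16 edges.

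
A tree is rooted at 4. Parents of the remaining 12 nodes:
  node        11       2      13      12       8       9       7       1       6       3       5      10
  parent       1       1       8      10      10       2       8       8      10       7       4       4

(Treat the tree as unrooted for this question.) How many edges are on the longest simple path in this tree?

A longest path is 5 - 4 - 10 - 8 - 1 - 2 - 9, with 6 edges.

6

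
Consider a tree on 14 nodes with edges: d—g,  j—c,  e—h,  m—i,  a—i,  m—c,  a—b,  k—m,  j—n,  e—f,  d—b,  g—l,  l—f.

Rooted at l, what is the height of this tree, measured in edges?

The longest root-to-leaf path is l – g – d – b – a – i – m – c – j – n (9 edges).

9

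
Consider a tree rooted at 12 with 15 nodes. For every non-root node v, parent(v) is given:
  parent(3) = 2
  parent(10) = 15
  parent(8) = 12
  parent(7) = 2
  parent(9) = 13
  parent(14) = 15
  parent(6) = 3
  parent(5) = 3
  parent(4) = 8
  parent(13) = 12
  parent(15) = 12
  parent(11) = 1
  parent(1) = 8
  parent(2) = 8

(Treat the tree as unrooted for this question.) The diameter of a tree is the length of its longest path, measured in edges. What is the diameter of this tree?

6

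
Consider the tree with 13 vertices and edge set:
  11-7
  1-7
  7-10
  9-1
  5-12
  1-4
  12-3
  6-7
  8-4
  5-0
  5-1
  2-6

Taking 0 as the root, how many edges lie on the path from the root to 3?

3

0–5–12–3 — 3 edges.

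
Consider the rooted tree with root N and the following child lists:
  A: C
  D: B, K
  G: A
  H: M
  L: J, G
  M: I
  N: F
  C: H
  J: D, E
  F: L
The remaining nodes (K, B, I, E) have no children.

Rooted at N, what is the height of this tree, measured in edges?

A deepest node is I, reached by N-F-L-G-A-C-H-M-I.
That path has 8 edges, so the height is 8.

8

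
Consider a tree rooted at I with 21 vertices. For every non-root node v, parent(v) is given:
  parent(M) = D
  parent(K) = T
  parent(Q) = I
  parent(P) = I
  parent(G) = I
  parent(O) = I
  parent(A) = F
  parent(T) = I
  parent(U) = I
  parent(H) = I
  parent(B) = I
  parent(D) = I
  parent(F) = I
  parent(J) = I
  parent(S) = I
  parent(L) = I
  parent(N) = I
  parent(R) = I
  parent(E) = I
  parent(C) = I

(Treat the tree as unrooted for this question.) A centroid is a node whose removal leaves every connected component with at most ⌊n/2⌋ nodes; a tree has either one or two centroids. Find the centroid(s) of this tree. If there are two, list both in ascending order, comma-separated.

Delete I: the remaining components have sizes 2, 2, 2, 1, 1, 1, 1, 1, 1, 1, 1, 1, 1, 1, 1, 1, 1. Max 2 ≤ 10, so I is a centroid.
Every other node leaves some component of size > 10, so the centroid is unique.

I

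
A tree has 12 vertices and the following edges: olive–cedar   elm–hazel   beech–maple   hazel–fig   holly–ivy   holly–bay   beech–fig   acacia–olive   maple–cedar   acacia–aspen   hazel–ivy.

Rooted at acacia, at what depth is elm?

acacia – olive – cedar – maple – beech – fig – hazel – elm — 7 edges.

7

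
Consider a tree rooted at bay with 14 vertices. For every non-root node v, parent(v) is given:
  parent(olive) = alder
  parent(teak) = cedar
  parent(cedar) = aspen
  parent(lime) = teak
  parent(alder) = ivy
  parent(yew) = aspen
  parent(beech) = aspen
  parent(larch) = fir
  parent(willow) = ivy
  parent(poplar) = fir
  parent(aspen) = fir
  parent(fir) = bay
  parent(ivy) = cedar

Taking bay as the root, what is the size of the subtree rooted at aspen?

Descendants of aspen (including itself): aspen, cedar, yew, beech, ivy, teak, willow, alder, lime, olive. That's 10.

10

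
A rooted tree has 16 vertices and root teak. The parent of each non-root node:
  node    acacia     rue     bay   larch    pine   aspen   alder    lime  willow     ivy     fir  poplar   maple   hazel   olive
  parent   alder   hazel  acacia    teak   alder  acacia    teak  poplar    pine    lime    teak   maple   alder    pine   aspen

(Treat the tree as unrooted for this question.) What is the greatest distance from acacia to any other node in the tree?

Distances from acacia peak at 5, attained at ivy.
acacia-alder-maple-poplar-lime-ivy

5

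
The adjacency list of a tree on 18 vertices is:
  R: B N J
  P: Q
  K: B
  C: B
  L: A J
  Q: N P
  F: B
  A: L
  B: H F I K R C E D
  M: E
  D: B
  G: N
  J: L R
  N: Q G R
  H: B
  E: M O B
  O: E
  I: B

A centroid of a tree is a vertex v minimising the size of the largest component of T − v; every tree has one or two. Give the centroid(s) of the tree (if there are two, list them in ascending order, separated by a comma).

B

Delete B: the remaining components have sizes 8, 3, 1, 1, 1, 1, 1, 1. Max 8 ≤ 9, so B is a centroid.
No neighbour of B does as well, so B is the unique centroid.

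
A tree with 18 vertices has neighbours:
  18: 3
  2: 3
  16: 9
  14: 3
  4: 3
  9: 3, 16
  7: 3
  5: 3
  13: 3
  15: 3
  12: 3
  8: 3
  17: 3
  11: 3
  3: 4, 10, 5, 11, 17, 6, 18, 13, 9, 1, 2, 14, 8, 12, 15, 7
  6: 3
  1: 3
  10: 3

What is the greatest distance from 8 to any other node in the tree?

The node farthest from 8 is 16, via 8–3–9–16 — 3 edges.

3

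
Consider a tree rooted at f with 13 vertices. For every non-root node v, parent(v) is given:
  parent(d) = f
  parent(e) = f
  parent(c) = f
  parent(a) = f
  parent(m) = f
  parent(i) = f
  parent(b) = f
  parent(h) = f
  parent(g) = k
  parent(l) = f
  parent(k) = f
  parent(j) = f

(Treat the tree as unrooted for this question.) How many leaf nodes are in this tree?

11

The leaves are a, b, c, d, e, g, h, i, j, l, m.
That is 11 leaves.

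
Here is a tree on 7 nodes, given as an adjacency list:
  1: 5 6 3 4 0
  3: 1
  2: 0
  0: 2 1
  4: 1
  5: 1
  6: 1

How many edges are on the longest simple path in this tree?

Starting from 2, a farthest node is 3 at distance 3.
One longest path: 2–0–1–3.
So the diameter is 3.

3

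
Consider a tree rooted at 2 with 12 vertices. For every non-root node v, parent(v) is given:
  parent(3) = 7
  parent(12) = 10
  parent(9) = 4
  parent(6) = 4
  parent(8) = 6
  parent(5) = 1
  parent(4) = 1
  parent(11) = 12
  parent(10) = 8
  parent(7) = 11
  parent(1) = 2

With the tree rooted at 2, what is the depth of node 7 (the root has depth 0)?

8

Climbing from 7 to the root: 7–11–12–10–8–6–4–1–2. That's 8 steps.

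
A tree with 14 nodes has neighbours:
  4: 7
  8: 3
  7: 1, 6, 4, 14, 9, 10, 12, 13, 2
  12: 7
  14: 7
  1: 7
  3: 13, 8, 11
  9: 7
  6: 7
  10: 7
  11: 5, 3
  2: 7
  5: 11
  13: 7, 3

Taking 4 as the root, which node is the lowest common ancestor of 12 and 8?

Ancestors of 12 (toward the root): 12, 7, 4.
Ancestors of 8: 8, 3, 13, 7, 4.
The deepest node appearing in both lists is 7.

7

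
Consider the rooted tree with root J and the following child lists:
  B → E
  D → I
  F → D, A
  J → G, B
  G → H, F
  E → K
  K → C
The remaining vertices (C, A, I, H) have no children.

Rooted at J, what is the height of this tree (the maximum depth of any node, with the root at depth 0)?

The longest root-to-leaf path is J – B – E – K – C (4 edges).

4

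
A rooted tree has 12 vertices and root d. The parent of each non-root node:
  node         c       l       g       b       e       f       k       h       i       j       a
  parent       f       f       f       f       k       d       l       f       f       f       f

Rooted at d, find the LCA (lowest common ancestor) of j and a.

j's ancestor chain is j, f, d and a's is a, f, d; they first meet at f.

f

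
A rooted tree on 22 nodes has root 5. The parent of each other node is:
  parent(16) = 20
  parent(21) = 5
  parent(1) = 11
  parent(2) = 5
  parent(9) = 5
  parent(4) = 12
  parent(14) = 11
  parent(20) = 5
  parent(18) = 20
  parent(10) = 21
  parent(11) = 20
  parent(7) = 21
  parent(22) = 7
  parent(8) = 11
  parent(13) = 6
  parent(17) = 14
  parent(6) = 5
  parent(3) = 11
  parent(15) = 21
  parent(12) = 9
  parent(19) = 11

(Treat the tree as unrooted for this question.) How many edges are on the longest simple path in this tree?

7

Starting from 17, a farthest node is 22 at distance 7.
One longest path: 17 – 14 – 11 – 20 – 5 – 21 – 7 – 22.
So the diameter is 7.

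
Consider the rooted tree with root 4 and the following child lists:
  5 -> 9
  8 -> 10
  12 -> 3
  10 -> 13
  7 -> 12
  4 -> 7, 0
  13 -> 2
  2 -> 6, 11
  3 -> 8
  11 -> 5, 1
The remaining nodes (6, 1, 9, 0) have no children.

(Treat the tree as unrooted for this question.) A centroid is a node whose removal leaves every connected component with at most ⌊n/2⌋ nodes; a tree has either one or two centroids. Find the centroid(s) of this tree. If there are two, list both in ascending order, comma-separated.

If 13 is removed the pieces have sizes 7, 6, all ≤ ⌊14/2⌋ = 7.
10 is adjacent to 13 and is also a centroid (the largest component after removing it is likewise 7).

10, 13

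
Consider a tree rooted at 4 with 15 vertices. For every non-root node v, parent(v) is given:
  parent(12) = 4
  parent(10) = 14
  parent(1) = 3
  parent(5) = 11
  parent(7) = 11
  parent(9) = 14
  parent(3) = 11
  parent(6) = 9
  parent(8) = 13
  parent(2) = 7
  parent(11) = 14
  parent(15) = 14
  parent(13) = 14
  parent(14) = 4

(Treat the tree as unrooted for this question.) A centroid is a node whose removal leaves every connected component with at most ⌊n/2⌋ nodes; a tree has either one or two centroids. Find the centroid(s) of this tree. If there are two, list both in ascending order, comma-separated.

Removing 14 splits the tree into components of sizes 6, 2, 2, 2, 1, 1; the largest is 6 ≤ ⌊15/2⌋ = 7.
No neighbour of 14 does as well, so 14 is the unique centroid.

14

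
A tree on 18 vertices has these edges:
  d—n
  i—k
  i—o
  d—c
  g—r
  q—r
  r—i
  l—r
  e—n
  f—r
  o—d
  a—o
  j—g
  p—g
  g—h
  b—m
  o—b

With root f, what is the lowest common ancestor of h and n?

r

h's ancestor chain is h, g, r, f and n's is n, d, o, i, r, f; they first meet at r.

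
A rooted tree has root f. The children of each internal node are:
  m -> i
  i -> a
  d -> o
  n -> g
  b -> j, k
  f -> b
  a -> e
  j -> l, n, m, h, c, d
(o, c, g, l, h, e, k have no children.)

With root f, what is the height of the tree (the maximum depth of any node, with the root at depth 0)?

6

e sits deepest: f → b → j → m → i → a → e — 6 edges from the root.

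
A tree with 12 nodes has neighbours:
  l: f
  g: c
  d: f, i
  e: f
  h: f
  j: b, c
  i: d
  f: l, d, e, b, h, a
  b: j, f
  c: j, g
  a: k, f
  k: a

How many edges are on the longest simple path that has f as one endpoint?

Distances from f peak at 4, attained at g.
f-b-j-c-g

4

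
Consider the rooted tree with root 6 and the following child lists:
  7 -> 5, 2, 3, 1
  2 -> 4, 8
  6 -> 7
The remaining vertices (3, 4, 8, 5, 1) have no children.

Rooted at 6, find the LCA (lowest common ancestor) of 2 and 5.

2's ancestor chain is 2, 7, 6 and 5's is 5, 7, 6; they first meet at 7.

7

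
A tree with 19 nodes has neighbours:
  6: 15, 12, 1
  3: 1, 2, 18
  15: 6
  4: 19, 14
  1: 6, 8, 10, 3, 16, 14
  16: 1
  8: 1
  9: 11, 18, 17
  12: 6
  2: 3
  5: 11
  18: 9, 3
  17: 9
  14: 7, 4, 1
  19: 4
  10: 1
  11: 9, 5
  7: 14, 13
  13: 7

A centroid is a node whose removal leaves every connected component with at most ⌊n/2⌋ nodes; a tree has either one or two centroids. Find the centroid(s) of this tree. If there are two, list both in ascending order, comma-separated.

Delete 1: the remaining components have sizes 7, 5, 3, 1, 1, 1. Max 7 ≤ 9, so 1 is a centroid.
Every other node leaves some component of size > 9, so the centroid is unique.

1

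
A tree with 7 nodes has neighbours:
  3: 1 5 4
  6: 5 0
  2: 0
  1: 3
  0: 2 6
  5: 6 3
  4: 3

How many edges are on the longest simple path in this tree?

5

Starting from 1, a farthest node is 2 at distance 5.
One longest path: 1 – 3 – 5 – 6 – 0 – 2.
So the diameter is 5.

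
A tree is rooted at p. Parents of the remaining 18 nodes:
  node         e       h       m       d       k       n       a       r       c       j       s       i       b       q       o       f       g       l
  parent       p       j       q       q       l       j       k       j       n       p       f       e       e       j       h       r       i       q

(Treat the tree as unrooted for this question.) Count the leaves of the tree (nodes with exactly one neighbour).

8

The leaves are a, b, c, d, g, m, o, s.
That is 8 leaves.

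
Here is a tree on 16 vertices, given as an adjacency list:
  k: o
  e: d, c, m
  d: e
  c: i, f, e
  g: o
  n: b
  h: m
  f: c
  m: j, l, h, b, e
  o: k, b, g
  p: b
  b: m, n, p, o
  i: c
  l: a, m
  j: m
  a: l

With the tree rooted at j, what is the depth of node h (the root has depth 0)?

2

Climbing from h to the root: h → m → j. That's 2 steps.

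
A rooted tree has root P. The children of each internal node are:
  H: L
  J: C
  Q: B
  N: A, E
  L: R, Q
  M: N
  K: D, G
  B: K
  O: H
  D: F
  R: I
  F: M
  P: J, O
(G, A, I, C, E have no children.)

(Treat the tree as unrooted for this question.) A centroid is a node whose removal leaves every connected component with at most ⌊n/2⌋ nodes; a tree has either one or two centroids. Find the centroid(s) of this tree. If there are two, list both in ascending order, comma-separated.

If B is removed the pieces have sizes 9, 8, all ≤ ⌊18/2⌋ = 9.
Its neighbour Q also leaves a largest component of size 9, so both are centroids.

B, Q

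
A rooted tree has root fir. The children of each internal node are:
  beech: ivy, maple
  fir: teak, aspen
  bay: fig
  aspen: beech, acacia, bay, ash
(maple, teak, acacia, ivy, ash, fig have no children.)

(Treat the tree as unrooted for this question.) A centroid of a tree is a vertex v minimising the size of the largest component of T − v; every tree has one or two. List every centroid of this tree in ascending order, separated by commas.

Removing aspen splits the tree into components of sizes 3, 2, 2, 1, 1; the largest is 3 ≤ ⌊10/2⌋ = 5.
Every other node leaves some component of size > 5, so the centroid is unique.

aspen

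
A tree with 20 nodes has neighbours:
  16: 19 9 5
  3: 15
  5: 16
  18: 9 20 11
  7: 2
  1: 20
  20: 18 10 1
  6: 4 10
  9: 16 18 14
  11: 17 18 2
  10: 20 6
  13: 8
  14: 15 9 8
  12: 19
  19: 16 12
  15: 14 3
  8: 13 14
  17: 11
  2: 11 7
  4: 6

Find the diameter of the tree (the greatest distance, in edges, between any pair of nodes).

BFS from 12 reaches 4 last, at distance 8; BFS from 4 confirms no node is farther.
Path: 12 – 19 – 16 – 9 – 18 – 20 – 10 – 6 – 4.

8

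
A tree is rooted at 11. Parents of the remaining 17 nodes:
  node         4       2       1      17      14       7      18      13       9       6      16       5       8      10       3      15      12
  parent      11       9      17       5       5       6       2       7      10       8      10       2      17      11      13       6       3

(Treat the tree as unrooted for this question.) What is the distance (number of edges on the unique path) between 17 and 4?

17 – 5 – 2 – 9 – 10 – 11 – 4: 6 edges.

6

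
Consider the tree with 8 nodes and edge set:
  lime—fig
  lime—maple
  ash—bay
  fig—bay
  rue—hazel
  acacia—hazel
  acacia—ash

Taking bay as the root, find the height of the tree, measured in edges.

4

rue sits deepest: bay → ash → acacia → hazel → rue — 4 edges from the root.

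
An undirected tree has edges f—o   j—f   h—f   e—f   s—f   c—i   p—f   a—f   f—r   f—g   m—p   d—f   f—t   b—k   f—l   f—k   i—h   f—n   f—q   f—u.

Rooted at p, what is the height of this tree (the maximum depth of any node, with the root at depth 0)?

A deepest node is c, reached by p – f – h – i – c.
That path has 4 edges, so the height is 4.

4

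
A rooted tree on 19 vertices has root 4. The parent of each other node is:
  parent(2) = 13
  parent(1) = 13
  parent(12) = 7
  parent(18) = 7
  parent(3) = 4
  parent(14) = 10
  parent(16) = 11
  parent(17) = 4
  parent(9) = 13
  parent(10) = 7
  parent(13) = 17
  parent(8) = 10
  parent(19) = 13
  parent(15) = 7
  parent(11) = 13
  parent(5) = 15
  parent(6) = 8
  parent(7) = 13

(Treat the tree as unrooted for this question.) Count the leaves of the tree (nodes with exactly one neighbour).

The leaves are 1, 2, 3, 5, 6, 9, 12, 14, 16, 18, 19.
That is 11 leaves.

11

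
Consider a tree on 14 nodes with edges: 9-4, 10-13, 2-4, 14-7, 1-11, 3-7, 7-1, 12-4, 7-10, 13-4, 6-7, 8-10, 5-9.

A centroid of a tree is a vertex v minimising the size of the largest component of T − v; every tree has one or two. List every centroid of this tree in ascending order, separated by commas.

Removing 10 splits the tree into components of sizes 6, 6, 1; the largest is 6 ≤ ⌊14/2⌋ = 7.
No neighbour of 10 does as well, so 10 is the unique centroid.

10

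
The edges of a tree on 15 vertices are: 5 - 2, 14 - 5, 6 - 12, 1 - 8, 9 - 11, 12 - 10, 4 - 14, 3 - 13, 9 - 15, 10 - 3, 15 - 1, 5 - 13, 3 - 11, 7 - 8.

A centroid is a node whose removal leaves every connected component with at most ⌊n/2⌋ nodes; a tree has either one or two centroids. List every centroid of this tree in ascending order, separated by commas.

3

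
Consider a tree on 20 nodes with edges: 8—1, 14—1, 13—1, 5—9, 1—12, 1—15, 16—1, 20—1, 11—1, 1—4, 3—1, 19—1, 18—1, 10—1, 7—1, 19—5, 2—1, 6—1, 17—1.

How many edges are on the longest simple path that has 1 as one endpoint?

A farthest node from 1 is 9.
The path 1 – 19 – 5 – 9 has 3 edges.

3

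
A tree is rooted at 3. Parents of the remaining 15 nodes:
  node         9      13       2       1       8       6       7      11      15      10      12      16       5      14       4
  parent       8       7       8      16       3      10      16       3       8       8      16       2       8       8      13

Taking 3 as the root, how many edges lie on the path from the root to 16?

3

Path from 3 to 16: 3 → 8 → 2 → 16, which has 3 edges.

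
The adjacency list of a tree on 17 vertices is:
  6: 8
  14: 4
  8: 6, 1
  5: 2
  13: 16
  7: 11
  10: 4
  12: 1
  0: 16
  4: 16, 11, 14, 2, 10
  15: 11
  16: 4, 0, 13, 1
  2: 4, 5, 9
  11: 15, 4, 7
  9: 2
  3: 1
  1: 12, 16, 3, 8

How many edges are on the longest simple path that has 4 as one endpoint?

4

A farthest node from 4 is 6.
The path 4–16–1–8–6 has 4 edges.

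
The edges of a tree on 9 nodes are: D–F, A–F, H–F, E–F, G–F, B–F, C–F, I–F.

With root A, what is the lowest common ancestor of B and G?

F

Ancestors of B (toward the root): B, F, A.
Ancestors of G: G, F, A.
The deepest node appearing in both lists is F.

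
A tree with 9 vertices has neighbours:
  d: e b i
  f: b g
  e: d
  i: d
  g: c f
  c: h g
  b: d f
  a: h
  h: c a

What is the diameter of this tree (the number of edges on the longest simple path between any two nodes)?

BFS from e reaches a last, at distance 7; BFS from a confirms no node is farther.
Path: e-d-b-f-g-c-h-a.

7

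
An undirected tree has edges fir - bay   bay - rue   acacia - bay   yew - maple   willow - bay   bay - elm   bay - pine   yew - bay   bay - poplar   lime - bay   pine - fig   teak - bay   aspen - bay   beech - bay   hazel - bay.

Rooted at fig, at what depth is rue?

fig–pine–bay–rue — 3 edges.

3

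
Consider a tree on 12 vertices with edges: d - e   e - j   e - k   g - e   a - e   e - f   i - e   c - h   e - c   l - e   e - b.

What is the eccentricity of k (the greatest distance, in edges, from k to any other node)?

3

The node farthest from k is h, via k-e-c-h — 3 edges.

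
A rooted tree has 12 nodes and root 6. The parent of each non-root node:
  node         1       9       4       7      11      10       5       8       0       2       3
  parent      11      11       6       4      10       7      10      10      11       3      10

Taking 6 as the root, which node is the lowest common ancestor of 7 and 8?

Ancestors of 7 (toward the root): 7, 4, 6.
Ancestors of 8: 8, 10, 7, 4, 6.
The deepest node appearing in both lists is 7.

7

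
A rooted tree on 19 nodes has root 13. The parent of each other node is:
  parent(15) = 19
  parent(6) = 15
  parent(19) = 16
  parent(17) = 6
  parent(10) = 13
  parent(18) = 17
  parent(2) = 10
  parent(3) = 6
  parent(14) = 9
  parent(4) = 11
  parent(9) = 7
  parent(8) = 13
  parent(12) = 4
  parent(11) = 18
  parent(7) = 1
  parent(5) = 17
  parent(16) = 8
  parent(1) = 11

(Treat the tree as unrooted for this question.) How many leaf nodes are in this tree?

5

Exactly 5 nodes have a single neighbour: 2, 3, 5, 12, 14.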